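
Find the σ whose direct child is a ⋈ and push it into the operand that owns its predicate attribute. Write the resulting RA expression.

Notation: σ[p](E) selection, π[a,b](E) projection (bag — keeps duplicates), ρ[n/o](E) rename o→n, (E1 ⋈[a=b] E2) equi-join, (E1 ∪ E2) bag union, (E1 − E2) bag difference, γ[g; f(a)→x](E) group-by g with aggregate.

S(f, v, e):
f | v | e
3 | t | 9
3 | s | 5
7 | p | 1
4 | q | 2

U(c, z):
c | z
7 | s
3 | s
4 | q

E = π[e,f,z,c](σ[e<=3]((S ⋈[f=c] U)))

σ filters on e, owned by the left side.
E' = π[e,f,z,c]((σ[e<=3](S) ⋈[f=c] U))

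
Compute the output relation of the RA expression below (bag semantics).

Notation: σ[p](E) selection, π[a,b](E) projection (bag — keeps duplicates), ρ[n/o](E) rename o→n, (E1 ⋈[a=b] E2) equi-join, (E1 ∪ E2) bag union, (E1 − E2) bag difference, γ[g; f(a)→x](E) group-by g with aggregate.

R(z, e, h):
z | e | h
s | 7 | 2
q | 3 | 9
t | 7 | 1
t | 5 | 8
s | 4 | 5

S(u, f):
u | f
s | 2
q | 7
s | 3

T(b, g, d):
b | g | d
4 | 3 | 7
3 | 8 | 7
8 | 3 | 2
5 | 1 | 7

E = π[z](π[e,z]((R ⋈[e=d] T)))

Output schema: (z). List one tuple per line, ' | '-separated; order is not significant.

Subexpression sizes:
  R → 5
  T → 4
  (R ⋈[e=d] T) → 6
  π[e,z]((R ⋈[e=d] T)) → 6
  π[z](π[e,z]((R ⋈[e=d] T))) → 6

== RESULT ==
z
s
s
s
t
t
t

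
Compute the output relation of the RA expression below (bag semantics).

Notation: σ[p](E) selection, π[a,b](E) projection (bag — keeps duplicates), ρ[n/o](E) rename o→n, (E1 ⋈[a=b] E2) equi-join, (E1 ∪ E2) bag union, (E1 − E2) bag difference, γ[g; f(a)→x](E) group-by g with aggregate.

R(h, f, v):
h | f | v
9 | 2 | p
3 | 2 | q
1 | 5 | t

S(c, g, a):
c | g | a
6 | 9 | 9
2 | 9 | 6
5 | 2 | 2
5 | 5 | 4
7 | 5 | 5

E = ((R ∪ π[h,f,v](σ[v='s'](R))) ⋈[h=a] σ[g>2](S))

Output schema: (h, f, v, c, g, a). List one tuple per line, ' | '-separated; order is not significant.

Per-node cardinality:
  R → 3
  R → 3
  σ[v='s'](R) → 0
  π[h,f,v](σ[v='s'](R)) → 0
  (R ∪ π[h,f,v](σ[v='s'](R))) → 3
  S → 5
  σ[g>2](S) → 4
  ((R ∪ π[h,f,v](σ[v='s'](R))) ⋈[h=a] σ[g>2](S)) → 1

== RESULT ==
h | f | v | c | g | a
9 | 2 | p | 6 | 9 | 9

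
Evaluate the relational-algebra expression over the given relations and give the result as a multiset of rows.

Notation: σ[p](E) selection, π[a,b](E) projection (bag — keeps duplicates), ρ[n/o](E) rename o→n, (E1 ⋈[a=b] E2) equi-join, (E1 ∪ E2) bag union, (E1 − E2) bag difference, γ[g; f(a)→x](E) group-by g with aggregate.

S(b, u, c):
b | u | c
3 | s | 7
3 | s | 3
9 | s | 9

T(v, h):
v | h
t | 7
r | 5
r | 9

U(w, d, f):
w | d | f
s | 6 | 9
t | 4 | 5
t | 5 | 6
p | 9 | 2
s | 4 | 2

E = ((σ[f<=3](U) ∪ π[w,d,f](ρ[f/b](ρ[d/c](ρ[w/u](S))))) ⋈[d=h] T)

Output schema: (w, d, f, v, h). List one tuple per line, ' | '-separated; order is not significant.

Per-node cardinality:
  U → 5
  σ[f<=3](U) → 2
  S → 3
  ρ[w/u](S) → 3
  ρ[d/c](ρ[w/u](S)) → 3
  ρ[f/b](ρ[d/c](ρ[w/u](S))) → 3
  π[w,d,f](ρ[f/b](ρ[d/c](ρ[w/u](S)))) → 3
  (σ[f<=3](U) ∪ π[w,d,f](ρ[f/b](ρ[d/c](ρ[w/u](S))))) → 5
  T → 3
  ((σ[f<=3](U) ∪ π[w,d,f](ρ[f/b](ρ[d/c](ρ[w/u](S))))) ⋈[d=h] T) → 3

== RESULT ==
w | d | f | v | h
p | 9 | 2 | r | 9
s | 7 | 3 | t | 7
s | 9 | 9 | r | 9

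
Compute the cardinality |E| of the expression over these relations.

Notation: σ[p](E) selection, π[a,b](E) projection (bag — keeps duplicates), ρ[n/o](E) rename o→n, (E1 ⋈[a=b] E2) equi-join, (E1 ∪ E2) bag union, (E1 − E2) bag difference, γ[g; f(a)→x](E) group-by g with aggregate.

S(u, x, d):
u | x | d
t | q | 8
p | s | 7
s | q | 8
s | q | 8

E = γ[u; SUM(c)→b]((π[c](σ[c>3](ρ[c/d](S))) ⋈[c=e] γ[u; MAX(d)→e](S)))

Stepwise |·|:
  S → 4
  ρ[c/d](S) → 4
  σ[c>3](ρ[c/d](S)) → 4
  π[c](σ[c>3](ρ[c/d](S))) → 4
  S → 4
  γ[u; MAX(d)→e](S) → 3
  (π[c](σ[c>3](ρ[c/d](S))) ⋈[c=e] γ[u; MAX(d)→e](S)) → 7
  γ[u; SUM(c)→b]((π[c](σ[c>3](ρ[c/d](S))) ⋈[c=e] γ[u; MAX(d)→e](S))) → 3

|E| = 3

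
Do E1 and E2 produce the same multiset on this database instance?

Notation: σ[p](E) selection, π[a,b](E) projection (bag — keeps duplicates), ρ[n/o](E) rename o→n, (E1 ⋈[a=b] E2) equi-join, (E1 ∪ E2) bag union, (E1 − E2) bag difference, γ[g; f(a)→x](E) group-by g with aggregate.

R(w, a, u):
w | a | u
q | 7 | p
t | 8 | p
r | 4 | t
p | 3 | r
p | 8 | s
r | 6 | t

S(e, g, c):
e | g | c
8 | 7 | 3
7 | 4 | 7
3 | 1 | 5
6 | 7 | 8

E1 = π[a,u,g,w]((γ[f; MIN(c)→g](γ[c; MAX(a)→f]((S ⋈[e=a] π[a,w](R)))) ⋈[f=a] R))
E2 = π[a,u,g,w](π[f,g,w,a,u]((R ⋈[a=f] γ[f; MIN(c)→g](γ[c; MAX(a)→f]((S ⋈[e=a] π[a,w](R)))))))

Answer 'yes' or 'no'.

E1 subexpression sizes:
  S → 4
  R → 6
  π[a,w](R) → 6
  (S ⋈[e=a] π[a,w](R)) → 5
  γ[c; MAX(a)→f]((S ⋈[e=a] π[a,w](R))) → 4
  γ[f; MIN(c)→g](γ[c; MAX(a)→f]((S ⋈[e=a] π[a,w](R)))) → 4
  R → 6
  (γ[f; MIN(c)→g](γ[c; MAX(a)→f]((S ⋈[e=a] π[a,w](R)))) ⋈[f=a] R) → 5
  π[a,u,g,w]((γ[f; MIN(c)→g](γ[c; MAX(a)→f]((S ⋈[e=a] π[a,w](R)))) ⋈[f=a] R)) → 5
E2 subexpression sizes:
  R → 6
  S → 4
  R → 6
  π[a,w](R) → 6
  (S ⋈[e=a] π[a,w](R)) → 5
  γ[c; MAX(a)→f]((S ⋈[e=a] π[a,w](R))) → 4
  γ[f; MIN(c)→g](γ[c; MAX(a)→f]((S ⋈[e=a] π[a,w](R)))) → 4
  (R ⋈[a=f] γ[f; MIN(c)→g](γ[c; MAX(a)→f]((S ⋈[e=a] π[a,w](R))))) → 5
  π[f,g,w,a,u]((R ⋈[a=f] γ[f; MIN(c)→g](γ[c; MAX(a)→f]((S ⋈[e=a] π[a,w](R)))))) → 5
  π[a,u,g,w](π[f,g,w,a,u]((R ⋈[a=f] γ[f; MIN(c)→g](γ[c; MAX(a)→f]((S ⋈[e=a] π[a,w](R))))))) → 5

E1 and E2 produce the same multiset:
a | u | g | w
3 | r | 5 | p
6 | t | 8 | r
7 | p | 7 | q
8 | p | 3 | t
8 | s | 3 | p

yes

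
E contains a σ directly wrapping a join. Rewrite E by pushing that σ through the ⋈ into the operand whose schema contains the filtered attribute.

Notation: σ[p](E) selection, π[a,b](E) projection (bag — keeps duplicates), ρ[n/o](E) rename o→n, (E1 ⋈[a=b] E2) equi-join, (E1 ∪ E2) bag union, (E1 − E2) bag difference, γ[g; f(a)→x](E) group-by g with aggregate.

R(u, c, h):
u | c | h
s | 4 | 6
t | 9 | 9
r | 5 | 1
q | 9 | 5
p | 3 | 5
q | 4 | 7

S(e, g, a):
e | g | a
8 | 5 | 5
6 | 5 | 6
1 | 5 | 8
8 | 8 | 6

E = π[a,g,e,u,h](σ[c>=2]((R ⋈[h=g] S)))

σ filters on c, owned by the left side.
E' = π[a,g,e,u,h]((σ[c>=2](R) ⋈[h=g] S))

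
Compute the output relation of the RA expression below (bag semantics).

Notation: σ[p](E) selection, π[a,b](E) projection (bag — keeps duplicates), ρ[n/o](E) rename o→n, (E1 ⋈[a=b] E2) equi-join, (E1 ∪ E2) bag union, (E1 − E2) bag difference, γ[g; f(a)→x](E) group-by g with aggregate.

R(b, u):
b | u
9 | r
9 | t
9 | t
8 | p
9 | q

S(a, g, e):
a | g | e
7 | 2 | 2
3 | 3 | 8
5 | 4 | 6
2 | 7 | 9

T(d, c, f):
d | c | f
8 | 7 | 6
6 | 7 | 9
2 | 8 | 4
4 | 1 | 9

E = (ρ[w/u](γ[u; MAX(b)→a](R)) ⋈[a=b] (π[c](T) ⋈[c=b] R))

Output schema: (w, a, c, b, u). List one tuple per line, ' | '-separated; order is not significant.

Stepwise |·|:
  R → 5
  γ[u; MAX(b)→a](R) → 4
  ρ[w/u](γ[u; MAX(b)→a](R)) → 4
  T → 4
  π[c](T) → 4
  R → 5
  (π[c](T) ⋈[c=b] R) → 1
  (ρ[w/u](γ[u; MAX(b)→a](R)) ⋈[a=b] (π[c](T) ⋈[c=b] R)) → 1

== RESULT ==
w | a | c | b | u
p | 8 | 8 | 8 | p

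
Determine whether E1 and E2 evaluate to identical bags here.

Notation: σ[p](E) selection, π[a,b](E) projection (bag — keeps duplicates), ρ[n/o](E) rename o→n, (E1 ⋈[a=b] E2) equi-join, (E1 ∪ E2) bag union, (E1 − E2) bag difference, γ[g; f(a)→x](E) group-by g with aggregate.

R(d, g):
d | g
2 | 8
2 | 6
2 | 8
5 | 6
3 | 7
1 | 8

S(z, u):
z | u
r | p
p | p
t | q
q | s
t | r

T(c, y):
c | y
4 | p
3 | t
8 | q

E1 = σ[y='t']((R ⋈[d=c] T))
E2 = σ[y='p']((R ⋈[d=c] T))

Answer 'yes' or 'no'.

E1 per-node cardinality:
  R → 6
  T → 3
  (R ⋈[d=c] T) → 1
  σ[y='t']((R ⋈[d=c] T)) → 1
E2 per-node cardinality:
  R → 6
  T → 3
  (R ⋈[d=c] T) → 1
  σ[y='p']((R ⋈[d=c] T)) → 0

E1 result:
d | g | c | y
3 | 7 | 3 | t
E2 result:
d | g | c | y
(0 rows)
Witness: (3, 7, 3, 't') appears 1× in E1 but 0× in E2.

no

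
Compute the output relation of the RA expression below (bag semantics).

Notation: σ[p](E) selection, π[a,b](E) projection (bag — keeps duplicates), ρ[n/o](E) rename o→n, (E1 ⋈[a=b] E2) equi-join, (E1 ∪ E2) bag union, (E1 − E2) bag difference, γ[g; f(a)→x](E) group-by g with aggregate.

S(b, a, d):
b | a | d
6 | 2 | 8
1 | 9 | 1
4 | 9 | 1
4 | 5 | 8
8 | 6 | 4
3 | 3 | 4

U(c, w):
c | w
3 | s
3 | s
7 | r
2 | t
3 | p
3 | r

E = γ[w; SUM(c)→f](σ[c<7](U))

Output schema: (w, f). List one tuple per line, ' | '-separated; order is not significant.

Subexpression sizes:
  U → 6
  σ[c<7](U) → 5
  γ[w; SUM(c)→f](σ[c<7](U)) → 4

== RESULT ==
w | f
p | 3
r | 3
s | 6
t | 2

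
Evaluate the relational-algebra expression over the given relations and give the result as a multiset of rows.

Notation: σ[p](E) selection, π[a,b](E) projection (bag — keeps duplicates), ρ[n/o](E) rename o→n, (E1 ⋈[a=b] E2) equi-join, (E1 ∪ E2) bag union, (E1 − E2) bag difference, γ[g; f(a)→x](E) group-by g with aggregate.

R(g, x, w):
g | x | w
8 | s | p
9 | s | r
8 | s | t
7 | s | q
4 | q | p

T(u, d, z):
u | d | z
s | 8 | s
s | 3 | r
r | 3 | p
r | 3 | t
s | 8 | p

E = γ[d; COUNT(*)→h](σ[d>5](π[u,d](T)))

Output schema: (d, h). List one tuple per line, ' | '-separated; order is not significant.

Per-node cardinality:
  T → 5
  π[u,d](T) → 5
  σ[d>5](π[u,d](T)) → 2
  γ[d; COUNT(*)→h](σ[d>5](π[u,d](T))) → 1

== RESULT ==
d | h
8 | 2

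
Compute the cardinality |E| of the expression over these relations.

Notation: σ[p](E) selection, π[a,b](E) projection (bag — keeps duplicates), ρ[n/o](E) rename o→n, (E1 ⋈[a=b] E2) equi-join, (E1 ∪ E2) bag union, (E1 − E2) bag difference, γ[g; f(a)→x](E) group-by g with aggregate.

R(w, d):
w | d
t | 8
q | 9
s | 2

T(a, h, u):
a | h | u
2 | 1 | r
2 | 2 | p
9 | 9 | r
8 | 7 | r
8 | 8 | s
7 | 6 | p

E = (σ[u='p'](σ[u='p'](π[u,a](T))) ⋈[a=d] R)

Row counts bottom-up:
  T → 6
  π[u,a](T) → 6
  σ[u='p'](π[u,a](T)) → 2
  σ[u='p'](σ[u='p'](π[u,a](T))) → 2
  R → 3
  (σ[u='p'](σ[u='p'](π[u,a](T))) ⋈[a=d] R) → 1

|E| = 1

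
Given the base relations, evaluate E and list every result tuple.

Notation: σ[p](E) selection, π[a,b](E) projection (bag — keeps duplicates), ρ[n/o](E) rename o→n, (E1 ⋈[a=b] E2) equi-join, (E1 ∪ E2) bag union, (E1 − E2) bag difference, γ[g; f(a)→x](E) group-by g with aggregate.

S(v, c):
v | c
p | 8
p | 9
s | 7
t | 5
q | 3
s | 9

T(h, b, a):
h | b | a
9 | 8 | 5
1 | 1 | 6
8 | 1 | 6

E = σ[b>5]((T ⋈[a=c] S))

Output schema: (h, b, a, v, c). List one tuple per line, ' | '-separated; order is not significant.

Per-node cardinality:
  T → 3
  S → 6
  (T ⋈[a=c] S) → 1
  σ[b>5]((T ⋈[a=c] S)) → 1

== RESULT ==
h | b | a | v | c
9 | 8 | 5 | t | 5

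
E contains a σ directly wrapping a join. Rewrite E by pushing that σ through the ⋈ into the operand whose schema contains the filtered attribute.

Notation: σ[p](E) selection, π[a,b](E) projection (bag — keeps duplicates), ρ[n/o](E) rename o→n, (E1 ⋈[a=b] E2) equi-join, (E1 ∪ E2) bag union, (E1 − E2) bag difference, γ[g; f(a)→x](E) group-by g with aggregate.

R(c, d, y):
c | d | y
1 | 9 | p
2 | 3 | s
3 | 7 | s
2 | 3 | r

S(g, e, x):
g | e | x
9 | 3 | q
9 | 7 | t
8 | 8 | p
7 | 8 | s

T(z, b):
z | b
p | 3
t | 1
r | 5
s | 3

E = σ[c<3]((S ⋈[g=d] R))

σ filters on c, owned by the right side.
E' = (S ⋈[g=d] σ[c<3](R))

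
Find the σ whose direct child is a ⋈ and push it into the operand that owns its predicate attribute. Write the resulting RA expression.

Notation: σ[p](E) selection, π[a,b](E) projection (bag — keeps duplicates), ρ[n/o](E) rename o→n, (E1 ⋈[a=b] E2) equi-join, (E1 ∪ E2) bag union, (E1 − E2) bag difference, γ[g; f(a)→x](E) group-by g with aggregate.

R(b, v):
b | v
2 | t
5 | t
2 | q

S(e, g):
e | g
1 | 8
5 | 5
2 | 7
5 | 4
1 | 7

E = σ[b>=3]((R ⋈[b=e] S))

σ filters on b, owned by the left side.
E' = (σ[b>=3](R) ⋈[b=e] S)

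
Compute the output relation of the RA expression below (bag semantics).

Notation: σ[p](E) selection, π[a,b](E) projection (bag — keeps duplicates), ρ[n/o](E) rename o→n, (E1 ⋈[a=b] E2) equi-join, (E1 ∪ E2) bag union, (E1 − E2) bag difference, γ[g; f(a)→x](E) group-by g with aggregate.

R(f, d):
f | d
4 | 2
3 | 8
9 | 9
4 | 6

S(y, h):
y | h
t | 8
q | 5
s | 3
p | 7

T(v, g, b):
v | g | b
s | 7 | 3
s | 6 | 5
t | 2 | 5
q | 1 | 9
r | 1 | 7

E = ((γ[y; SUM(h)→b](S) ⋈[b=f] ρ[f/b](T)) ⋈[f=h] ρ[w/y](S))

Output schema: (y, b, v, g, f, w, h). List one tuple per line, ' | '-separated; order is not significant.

Subexpression sizes:
  S → 4
  γ[y; SUM(h)→b](S) → 4
  T → 5
  ρ[f/b](T) → 5
  (γ[y; SUM(h)→b](S) ⋈[b=f] ρ[f/b](T)) → 4
  S → 4
  ρ[w/y](S) → 4
  ((γ[y; SUM(h)→b](S) ⋈[b=f] ρ[f/b](T)) ⋈[f=h] ρ[w/y](S)) → 4

== RESULT ==
y | b | v | g | f | w | h
p | 7 | r | 1 | 7 | p | 7
q | 5 | s | 6 | 5 | q | 5
q | 5 | t | 2 | 5 | q | 5
s | 3 | s | 7 | 3 | s | 3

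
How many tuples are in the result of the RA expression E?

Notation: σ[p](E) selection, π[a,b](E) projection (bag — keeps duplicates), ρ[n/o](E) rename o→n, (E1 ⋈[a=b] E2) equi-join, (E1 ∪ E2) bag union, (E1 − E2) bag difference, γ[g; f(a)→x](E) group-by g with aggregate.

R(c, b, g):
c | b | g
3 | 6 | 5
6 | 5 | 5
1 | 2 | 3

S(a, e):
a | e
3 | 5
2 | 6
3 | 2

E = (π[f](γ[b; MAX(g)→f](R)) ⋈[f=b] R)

Row counts bottom-up:
  R → 3
  γ[b; MAX(g)→f](R) → 3
  π[f](γ[b; MAX(g)→f](R)) → 3
  R → 3
  (π[f](γ[b; MAX(g)→f](R)) ⋈[f=b] R) → 2

|E| = 2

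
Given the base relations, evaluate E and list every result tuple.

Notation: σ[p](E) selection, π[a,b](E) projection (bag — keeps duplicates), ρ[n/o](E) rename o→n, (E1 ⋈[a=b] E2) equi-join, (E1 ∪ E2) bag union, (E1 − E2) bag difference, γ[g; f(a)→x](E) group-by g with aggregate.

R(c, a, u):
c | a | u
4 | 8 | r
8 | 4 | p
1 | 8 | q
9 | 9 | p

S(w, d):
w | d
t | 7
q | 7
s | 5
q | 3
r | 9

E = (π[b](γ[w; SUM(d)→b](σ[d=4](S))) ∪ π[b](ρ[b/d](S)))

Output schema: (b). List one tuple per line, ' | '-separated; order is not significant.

Per-node cardinality:
  S → 5
  σ[d=4](S) → 0
  γ[w; SUM(d)→b](σ[d=4](S)) → 0
  π[b](γ[w; SUM(d)→b](σ[d=4](S))) → 0
  S → 5
  ρ[b/d](S) → 5
  π[b](ρ[b/d](S)) → 5
  (π[b](γ[w; SUM(d)→b](σ[d=4](S))) ∪ π[b](ρ[b/d](S))) → 5

== RESULT ==
b
3
5
7
7
9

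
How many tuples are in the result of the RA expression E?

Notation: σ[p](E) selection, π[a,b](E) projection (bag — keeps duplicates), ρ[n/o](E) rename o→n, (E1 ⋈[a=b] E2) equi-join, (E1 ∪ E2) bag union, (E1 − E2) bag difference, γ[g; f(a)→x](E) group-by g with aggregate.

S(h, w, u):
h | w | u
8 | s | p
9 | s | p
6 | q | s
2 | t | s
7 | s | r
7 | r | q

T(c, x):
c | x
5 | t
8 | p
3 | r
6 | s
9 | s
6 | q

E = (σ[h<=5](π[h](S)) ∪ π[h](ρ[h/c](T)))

Stepwise |·|:
  S → 6
  π[h](S) → 6
  σ[h<=5](π[h](S)) → 1
  T → 6
  ρ[h/c](T) → 6
  π[h](ρ[h/c](T)) → 6
  (σ[h<=5](π[h](S)) ∪ π[h](ρ[h/c](T))) → 7

|E| = 7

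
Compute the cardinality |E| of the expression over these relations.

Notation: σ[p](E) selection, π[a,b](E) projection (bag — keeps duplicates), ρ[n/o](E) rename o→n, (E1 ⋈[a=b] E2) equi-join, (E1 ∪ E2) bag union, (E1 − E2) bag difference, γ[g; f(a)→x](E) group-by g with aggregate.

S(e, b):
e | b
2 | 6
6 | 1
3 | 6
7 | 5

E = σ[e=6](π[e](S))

Row counts bottom-up:
  S → 4
  π[e](S) → 4
  σ[e=6](π[e](S)) → 1

|E| = 1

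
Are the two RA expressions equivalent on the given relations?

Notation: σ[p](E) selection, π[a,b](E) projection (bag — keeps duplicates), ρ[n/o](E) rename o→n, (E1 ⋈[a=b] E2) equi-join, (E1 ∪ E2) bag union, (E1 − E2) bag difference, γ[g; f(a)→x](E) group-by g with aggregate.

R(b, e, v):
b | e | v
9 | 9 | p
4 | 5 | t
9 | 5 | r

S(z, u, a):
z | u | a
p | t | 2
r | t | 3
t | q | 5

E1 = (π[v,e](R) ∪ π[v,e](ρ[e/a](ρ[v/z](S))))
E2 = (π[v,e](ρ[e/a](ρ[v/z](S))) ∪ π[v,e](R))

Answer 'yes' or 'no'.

E1 per-node cardinality:
  R → 3
  π[v,e](R) → 3
  S → 3
  ρ[v/z](S) → 3
  ρ[e/a](ρ[v/z](S)) → 3
  π[v,e](ρ[e/a](ρ[v/z](S))) → 3
  (π[v,e](R) ∪ π[v,e](ρ[e/a](ρ[v/z](S)))) → 6
E2 per-node cardinality:
  S → 3
  ρ[v/z](S) → 3
  ρ[e/a](ρ[v/z](S)) → 3
  π[v,e](ρ[e/a](ρ[v/z](S))) → 3
  R → 3
  π[v,e](R) → 3
  (π[v,e](ρ[e/a](ρ[v/z](S))) ∪ π[v,e](R)) → 6

E1 and E2 produce the same multiset:
v | e
p | 2
p | 9
r | 3
r | 5
t | 5
t | 5

yes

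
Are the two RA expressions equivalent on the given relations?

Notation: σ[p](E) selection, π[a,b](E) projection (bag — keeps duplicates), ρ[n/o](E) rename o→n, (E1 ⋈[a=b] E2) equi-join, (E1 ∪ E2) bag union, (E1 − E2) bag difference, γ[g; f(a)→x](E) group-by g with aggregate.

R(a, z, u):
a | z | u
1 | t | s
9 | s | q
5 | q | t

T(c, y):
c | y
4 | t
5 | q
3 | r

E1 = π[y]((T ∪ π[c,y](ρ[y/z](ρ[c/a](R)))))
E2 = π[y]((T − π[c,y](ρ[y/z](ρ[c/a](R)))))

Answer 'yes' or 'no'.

E1 per-node cardinality:
  T → 3
  R → 3
  ρ[c/a](R) → 3
  ρ[y/z](ρ[c/a](R)) → 3
  π[c,y](ρ[y/z](ρ[c/a](R))) → 3
  (T ∪ π[c,y](ρ[y/z](ρ[c/a](R)))) → 6
  π[y]((T ∪ π[c,y](ρ[y/z](ρ[c/a](R))))) → 6
E2 per-node cardinality:
  T → 3
  R → 3
  ρ[c/a](R) → 3
  ρ[y/z](ρ[c/a](R)) → 3
  π[c,y](ρ[y/z](ρ[c/a](R))) → 3
  (T − π[c,y](ρ[y/z](ρ[c/a](R)))) → 2
  π[y]((T − π[c,y](ρ[y/z](ρ[c/a](R))))) → 2

E1 result:
y
q
q
r
s
t
t
E2 result:
y
r
t
Witness: ('q',) appears 2× in E1 but 0× in E2.

no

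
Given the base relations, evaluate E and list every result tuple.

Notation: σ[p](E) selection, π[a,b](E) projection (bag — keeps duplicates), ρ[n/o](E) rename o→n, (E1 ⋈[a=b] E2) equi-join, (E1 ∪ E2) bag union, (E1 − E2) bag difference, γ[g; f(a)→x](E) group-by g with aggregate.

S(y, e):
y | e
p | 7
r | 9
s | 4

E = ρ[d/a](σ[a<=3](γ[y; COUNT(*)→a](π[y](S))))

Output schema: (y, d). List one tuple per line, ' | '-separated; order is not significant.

Stepwise |·|:
  S → 3
  π[y](S) → 3
  γ[y; COUNT(*)→a](π[y](S)) → 3
  σ[a<=3](γ[y; COUNT(*)→a](π[y](S))) → 3
  ρ[d/a](σ[a<=3](γ[y; COUNT(*)→a](π[y](S)))) → 3

== RESULT ==
y | d
p | 1
r | 1
s | 1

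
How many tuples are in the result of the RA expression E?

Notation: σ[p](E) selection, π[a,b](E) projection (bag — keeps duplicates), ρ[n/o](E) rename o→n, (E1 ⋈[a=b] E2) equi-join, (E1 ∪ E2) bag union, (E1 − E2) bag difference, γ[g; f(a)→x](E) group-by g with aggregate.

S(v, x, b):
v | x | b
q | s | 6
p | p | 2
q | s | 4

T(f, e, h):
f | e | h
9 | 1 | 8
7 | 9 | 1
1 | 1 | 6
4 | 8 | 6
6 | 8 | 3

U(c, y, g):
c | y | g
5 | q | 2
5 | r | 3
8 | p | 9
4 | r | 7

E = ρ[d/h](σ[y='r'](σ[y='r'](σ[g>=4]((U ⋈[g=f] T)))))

Subexpression sizes:
  U → 4
  T → 5
  (U ⋈[g=f] T) → 2
  σ[g>=4]((U ⋈[g=f] T)) → 2
  σ[y='r'](σ[g>=4]((U ⋈[g=f] T))) → 1
  σ[y='r'](σ[y='r'](σ[g>=4]((U ⋈[g=f] T)))) → 1
  ρ[d/h](σ[y='r'](σ[y='r'](σ[g>=4]((U ⋈[g=f] T))))) → 1

|E| = 1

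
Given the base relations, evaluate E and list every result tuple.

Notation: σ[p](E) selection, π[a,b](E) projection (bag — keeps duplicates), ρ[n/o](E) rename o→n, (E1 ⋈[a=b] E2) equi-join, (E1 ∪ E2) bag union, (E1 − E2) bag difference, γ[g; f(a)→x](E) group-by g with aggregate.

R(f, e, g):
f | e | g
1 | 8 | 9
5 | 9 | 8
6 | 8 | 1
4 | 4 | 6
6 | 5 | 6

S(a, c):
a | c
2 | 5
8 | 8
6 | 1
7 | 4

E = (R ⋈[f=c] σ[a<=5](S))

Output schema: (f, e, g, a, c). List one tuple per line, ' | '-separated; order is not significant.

Stepwise |·|:
  R → 5
  S → 4
  σ[a<=5](S) → 1
  (R ⋈[f=c] σ[a<=5](S)) → 1

== RESULT ==
f | e | g | a | c
5 | 9 | 8 | 2 | 5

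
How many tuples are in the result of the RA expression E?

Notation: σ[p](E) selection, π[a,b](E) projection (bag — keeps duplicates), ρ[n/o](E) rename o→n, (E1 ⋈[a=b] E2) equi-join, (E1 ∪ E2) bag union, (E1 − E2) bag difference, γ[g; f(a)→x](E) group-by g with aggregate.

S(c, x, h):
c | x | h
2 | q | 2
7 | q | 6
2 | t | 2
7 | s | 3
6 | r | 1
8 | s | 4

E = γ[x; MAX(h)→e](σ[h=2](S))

Per-node cardinality:
  S → 6
  σ[h=2](S) → 2
  γ[x; MAX(h)→e](σ[h=2](S)) → 2

|E| = 2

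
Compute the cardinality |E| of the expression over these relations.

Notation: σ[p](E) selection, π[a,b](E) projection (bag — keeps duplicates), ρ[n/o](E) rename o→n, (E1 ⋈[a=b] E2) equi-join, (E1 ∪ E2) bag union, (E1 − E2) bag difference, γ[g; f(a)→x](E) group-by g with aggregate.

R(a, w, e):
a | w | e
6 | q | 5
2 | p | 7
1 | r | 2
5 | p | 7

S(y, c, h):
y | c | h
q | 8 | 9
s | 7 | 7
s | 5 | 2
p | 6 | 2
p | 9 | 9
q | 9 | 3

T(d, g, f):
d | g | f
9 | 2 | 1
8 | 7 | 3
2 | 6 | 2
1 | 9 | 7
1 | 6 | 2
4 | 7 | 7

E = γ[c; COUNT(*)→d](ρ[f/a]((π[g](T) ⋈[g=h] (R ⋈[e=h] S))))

Row counts bottom-up:
  T → 6
  π[g](T) → 6
  R → 4
  S → 6
  (R ⋈[e=h] S) → 4
  (π[g](T) ⋈[g=h] (R ⋈[e=h] S)) → 6
  ρ[f/a]((π[g](T) ⋈[g=h] (R ⋈[e=h] S))) → 6
  γ[c; COUNT(*)→d](ρ[f/a]((π[g](T) ⋈[g=h] (R ⋈[e=h] S)))) → 3

|E| = 3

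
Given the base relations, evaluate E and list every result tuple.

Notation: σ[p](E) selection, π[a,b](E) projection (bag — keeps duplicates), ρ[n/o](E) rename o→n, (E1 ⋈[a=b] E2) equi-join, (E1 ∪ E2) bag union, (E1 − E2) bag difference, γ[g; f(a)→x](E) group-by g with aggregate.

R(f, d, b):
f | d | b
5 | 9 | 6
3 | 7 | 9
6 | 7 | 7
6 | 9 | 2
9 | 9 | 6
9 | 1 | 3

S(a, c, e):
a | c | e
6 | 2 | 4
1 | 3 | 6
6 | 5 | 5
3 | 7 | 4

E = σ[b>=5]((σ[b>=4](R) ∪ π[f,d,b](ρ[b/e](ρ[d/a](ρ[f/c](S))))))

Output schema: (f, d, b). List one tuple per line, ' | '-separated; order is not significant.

Per-node cardinality:
  R → 6
  σ[b>=4](R) → 4
  S → 4
  ρ[f/c](S) → 4
  ρ[d/a](ρ[f/c](S)) → 4
  ρ[b/e](ρ[d/a](ρ[f/c](S))) → 4
  π[f,d,b](ρ[b/e](ρ[d/a](ρ[f/c](S)))) → 4
  (σ[b>=4](R) ∪ π[f,d,b](ρ[b/e](ρ[d/a](ρ[f/c](S))))) → 8
  σ[b>=5]((σ[b>=4](R) ∪ π[f,d,b](ρ[b/e](ρ[d/a](ρ[f/c](S)))))) → 6

== RESULT ==
f | d | b
3 | 1 | 6
3 | 7 | 9
5 | 6 | 5
5 | 9 | 6
6 | 7 | 7
9 | 9 | 6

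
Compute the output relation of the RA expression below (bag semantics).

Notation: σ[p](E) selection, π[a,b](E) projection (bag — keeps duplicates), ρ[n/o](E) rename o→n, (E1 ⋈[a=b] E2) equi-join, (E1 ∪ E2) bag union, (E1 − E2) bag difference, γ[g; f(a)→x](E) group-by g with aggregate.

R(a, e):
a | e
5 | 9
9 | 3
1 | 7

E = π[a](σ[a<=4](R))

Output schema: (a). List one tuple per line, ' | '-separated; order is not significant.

Per-node cardinality:
  R → 3
  σ[a<=4](R) → 1
  π[a](σ[a<=4](R)) → 1

== RESULT ==
a
1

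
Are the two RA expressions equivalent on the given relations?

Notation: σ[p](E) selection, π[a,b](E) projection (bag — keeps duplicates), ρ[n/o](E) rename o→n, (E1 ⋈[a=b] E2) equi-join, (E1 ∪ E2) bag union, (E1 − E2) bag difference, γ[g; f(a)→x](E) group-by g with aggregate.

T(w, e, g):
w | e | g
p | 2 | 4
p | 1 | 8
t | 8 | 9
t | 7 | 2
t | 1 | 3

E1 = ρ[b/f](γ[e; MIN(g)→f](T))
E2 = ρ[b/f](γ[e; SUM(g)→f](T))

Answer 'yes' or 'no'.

E1 subexpression sizes:
  T → 5
  γ[e; MIN(g)→f](T) → 4
  ρ[b/f](γ[e; MIN(g)→f](T)) → 4
E2 subexpression sizes:
  T → 5
  γ[e; SUM(g)→f](T) → 4
  ρ[b/f](γ[e; SUM(g)→f](T)) → 4

E1 result:
e | b
1 | 3
2 | 4
7 | 2
8 | 9
E2 result:
e | b
1 | 11
2 | 4
7 | 2
8 | 9
Witness: (1, 11) appears 0× in E1 but 1× in E2.

no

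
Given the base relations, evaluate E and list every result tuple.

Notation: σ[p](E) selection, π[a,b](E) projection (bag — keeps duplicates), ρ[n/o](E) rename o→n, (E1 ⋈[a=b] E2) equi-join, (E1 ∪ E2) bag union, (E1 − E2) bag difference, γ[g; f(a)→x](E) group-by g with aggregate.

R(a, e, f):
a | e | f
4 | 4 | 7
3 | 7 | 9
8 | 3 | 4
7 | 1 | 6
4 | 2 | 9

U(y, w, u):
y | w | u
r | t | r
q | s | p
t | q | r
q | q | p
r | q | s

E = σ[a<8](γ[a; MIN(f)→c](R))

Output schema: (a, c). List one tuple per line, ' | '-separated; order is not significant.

Per-node cardinality:
  R → 5
  γ[a; MIN(f)→c](R) → 4
  σ[a<8](γ[a; MIN(f)→c](R)) → 3

== RESULT ==
a | c
3 | 9
4 | 7
7 | 6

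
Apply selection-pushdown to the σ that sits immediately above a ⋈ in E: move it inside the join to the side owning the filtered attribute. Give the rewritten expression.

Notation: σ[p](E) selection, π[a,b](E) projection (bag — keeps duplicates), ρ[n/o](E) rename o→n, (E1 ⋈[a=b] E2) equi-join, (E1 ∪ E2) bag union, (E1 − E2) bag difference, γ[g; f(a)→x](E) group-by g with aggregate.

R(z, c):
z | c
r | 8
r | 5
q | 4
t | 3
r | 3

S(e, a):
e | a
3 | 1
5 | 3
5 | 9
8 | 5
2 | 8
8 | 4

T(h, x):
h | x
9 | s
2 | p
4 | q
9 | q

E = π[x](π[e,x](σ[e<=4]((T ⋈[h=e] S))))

σ filters on e, owned by the right side.
E' = π[x](π[e,x]((T ⋈[h=e] σ[e<=4](S))))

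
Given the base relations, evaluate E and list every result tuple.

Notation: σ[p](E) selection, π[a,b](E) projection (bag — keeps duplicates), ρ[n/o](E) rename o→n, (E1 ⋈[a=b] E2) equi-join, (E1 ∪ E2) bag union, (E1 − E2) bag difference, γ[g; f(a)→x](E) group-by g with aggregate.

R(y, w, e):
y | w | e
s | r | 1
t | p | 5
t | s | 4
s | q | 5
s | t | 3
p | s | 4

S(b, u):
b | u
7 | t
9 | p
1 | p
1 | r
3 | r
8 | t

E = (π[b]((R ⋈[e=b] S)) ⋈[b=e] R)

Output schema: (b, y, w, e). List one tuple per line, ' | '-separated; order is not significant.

Stepwise |·|:
  R → 6
  S → 6
  (R ⋈[e=b] S) → 3
  π[b]((R ⋈[e=b] S)) → 3
  R → 6
  (π[b]((R ⋈[e=b] S)) ⋈[b=e] R) → 3

== RESULT ==
b | y | w | e
1 | s | r | 1
1 | s | r | 1
3 | s | t | 3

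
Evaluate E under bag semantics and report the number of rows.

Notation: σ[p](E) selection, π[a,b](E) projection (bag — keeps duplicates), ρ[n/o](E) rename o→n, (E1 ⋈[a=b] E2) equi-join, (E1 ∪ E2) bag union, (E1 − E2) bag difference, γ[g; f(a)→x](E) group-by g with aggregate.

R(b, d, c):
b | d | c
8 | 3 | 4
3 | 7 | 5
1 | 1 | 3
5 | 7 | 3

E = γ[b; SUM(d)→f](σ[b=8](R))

Stepwise |·|:
  R → 4
  σ[b=8](R) → 1
  γ[b; SUM(d)→f](σ[b=8](R)) → 1

|E| = 1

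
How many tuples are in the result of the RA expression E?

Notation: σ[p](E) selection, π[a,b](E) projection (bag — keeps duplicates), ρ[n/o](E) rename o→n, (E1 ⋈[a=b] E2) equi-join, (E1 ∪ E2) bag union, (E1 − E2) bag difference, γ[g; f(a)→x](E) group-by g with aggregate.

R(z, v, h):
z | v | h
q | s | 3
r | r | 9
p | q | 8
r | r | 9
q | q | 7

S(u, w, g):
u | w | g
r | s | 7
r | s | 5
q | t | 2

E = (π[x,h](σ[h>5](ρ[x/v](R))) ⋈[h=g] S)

Stepwise |·|:
  R → 5
  ρ[x/v](R) → 5
  σ[h>5](ρ[x/v](R)) → 4
  π[x,h](σ[h>5](ρ[x/v](R))) → 4
  S → 3
  (π[x,h](σ[h>5](ρ[x/v](R))) ⋈[h=g] S) → 1

|E| = 1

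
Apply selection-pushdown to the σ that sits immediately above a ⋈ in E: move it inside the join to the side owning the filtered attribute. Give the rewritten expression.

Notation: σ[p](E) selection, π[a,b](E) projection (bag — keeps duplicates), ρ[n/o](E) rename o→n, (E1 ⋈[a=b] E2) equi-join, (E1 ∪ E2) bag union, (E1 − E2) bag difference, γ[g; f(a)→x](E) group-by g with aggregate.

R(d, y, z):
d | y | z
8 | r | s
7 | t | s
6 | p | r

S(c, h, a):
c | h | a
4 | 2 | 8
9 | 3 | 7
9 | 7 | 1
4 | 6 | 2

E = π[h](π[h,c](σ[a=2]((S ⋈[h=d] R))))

σ filters on a, owned by the left side.
E' = π[h](π[h,c]((σ[a=2](S) ⋈[h=d] R)))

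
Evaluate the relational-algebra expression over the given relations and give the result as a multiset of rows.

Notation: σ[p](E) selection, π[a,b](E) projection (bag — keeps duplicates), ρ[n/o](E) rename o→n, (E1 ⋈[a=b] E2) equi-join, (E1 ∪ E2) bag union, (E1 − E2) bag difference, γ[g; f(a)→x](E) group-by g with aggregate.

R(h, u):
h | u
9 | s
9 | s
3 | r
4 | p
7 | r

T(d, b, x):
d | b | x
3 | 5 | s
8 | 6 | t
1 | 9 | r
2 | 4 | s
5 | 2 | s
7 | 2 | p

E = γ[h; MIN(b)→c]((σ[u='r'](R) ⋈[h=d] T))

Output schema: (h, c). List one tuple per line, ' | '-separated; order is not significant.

Row counts bottom-up:
  R → 5
  σ[u='r'](R) → 2
  T → 6
  (σ[u='r'](R) ⋈[h=d] T) → 2
  γ[h; MIN(b)→c]((σ[u='r'](R) ⋈[h=d] T)) → 2

== RESULT ==
h | c
3 | 5
7 | 2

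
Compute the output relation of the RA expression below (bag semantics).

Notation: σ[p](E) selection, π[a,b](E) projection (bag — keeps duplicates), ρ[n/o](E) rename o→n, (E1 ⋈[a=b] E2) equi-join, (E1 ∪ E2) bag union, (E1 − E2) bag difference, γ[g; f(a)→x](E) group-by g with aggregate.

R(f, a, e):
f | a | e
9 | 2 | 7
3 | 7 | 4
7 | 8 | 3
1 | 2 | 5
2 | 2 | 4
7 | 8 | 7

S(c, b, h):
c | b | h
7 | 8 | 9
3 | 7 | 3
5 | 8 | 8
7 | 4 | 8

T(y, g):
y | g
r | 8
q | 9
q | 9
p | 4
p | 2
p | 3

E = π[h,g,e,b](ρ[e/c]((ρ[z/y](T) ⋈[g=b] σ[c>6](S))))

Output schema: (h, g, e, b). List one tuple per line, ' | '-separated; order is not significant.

Row counts bottom-up:
  T → 6
  ρ[z/y](T) → 6
  S → 4
  σ[c>6](S) → 2
  (ρ[z/y](T) ⋈[g=b] σ[c>6](S)) → 2
  ρ[e/c]((ρ[z/y](T) ⋈[g=b] σ[c>6](S))) → 2
  π[h,g,e,b](ρ[e/c]((ρ[z/y](T) ⋈[g=b] σ[c>6](S)))) → 2

== RESULT ==
h | g | e | b
8 | 4 | 7 | 4
9 | 8 | 7 | 8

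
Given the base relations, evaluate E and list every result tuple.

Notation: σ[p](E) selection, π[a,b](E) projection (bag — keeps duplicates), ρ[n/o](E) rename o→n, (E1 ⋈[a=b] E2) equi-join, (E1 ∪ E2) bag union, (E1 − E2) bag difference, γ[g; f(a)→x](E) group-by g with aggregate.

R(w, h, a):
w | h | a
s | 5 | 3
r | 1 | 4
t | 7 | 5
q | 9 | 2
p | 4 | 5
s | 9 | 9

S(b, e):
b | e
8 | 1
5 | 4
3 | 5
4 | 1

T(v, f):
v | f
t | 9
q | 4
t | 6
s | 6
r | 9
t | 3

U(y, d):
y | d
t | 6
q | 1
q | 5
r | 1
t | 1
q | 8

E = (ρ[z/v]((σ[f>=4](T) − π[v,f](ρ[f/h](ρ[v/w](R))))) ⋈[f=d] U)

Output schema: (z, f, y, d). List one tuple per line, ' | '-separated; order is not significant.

Row counts bottom-up:
  T → 6
  σ[f>=4](T) → 5
  R → 6
  ρ[v/w](R) → 6
  ρ[f/h](ρ[v/w](R)) → 6
  π[v,f](ρ[f/h](ρ[v/w](R))) → 6
  (σ[f>=4](T) − π[v,f](ρ[f/h](ρ[v/w](R)))) → 5
  ρ[z/v]((σ[f>=4](T) − π[v,f](ρ[f/h](ρ[v/w](R))))) → 5
  U → 6
  (ρ[z/v]((σ[f>=4](T) − π[v,f](ρ[f/h](ρ[v/w](R))))) ⋈[f=d] U) → 2

== RESULT ==
z | f | y | d
s | 6 | t | 6
t | 6 | t | 6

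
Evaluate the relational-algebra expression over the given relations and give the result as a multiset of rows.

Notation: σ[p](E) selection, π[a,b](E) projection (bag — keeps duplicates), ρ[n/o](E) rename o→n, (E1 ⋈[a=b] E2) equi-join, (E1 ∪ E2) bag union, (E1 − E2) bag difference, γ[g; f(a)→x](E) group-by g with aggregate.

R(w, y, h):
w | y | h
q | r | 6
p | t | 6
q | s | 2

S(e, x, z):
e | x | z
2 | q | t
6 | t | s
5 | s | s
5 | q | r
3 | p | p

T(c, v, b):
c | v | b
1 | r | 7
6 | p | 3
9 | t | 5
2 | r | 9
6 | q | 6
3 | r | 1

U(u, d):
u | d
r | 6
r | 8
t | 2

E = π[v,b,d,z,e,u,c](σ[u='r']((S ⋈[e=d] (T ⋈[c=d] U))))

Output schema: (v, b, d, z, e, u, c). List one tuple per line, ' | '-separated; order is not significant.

Stepwise |·|:
  S → 5
  T → 6
  U → 3
  (T ⋈[c=d] U) → 3
  (S ⋈[e=d] (T ⋈[c=d] U)) → 3
  σ[u='r']((S ⋈[e=d] (T ⋈[c=d] U))) → 2
  π[v,b,d,z,e,u,c](σ[u='r']((S ⋈[e=d] (T ⋈[c=d] U)))) → 2

== RESULT ==
v | b | d | z | e | u | c
p | 3 | 6 | s | 6 | r | 6
q | 6 | 6 | s | 6 | r | 6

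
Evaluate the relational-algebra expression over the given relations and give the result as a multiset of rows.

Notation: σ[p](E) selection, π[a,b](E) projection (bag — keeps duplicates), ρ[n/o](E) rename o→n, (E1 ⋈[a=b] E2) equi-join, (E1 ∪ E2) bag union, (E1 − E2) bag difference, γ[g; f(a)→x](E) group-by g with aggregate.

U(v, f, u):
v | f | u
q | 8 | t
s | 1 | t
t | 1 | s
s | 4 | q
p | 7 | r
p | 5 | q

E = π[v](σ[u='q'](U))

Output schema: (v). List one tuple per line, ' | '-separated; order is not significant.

Stepwise |·|:
  U → 6
  σ[u='q'](U) → 2
  π[v](σ[u='q'](U)) → 2

== RESULT ==
v
p
s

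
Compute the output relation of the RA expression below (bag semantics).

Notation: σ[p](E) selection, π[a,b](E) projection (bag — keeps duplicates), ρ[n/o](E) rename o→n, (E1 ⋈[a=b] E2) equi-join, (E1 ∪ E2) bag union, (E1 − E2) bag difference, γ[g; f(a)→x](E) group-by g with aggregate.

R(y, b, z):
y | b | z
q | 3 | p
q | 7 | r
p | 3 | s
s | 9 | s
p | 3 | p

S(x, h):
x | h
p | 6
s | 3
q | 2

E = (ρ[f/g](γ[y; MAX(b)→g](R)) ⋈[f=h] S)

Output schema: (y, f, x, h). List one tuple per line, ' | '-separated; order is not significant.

Per-node cardinality:
  R → 5
  γ[y; MAX(b)→g](R) → 3
  ρ[f/g](γ[y; MAX(b)→g](R)) → 3
  S → 3
  (ρ[f/g](γ[y; MAX(b)→g](R)) ⋈[f=h] S) → 1

== RESULT ==
y | f | x | h
p | 3 | s | 3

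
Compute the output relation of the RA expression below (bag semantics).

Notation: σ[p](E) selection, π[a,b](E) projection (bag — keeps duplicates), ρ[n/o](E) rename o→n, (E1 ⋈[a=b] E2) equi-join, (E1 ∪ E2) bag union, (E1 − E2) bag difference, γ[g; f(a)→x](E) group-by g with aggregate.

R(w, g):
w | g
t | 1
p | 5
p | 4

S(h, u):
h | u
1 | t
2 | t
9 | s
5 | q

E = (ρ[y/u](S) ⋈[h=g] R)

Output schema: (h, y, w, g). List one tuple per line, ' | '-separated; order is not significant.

Row counts bottom-up:
  S → 4
  ρ[y/u](S) → 4
  R → 3
  (ρ[y/u](S) ⋈[h=g] R) → 2

== RESULT ==
h | y | w | g
1 | t | t | 1
5 | q | p | 5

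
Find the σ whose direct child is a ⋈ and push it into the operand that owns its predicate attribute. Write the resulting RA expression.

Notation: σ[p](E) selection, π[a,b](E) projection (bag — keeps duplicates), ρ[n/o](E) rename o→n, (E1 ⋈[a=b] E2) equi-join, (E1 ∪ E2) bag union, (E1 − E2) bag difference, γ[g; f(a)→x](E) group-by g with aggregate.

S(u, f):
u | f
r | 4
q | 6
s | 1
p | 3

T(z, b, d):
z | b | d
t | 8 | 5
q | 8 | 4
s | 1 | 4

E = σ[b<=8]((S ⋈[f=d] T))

σ filters on b, owned by the right side.
E' = (S ⋈[f=d] σ[b<=8](T))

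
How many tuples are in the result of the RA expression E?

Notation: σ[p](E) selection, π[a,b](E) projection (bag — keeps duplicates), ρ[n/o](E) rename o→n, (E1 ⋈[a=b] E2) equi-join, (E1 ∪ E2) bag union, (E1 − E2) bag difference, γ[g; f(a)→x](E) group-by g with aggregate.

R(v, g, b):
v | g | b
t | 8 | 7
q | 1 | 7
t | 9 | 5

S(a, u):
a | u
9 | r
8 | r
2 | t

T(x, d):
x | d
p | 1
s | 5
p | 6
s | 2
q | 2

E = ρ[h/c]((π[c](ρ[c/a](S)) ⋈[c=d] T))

Per-node cardinality:
  S → 3
  ρ[c/a](S) → 3
  π[c](ρ[c/a](S)) → 3
  T → 5
  (π[c](ρ[c/a](S)) ⋈[c=d] T) → 2
  ρ[h/c]((π[c](ρ[c/a](S)) ⋈[c=d] T)) → 2

|E| = 2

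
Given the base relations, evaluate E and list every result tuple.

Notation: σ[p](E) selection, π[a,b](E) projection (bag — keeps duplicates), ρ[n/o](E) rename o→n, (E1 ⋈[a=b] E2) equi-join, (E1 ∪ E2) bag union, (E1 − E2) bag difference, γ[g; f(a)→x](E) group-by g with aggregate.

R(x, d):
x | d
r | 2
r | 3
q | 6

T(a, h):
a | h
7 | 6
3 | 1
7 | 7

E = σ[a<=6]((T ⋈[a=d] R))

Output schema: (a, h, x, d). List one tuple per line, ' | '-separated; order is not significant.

Row counts bottom-up:
  T → 3
  R → 3
  (T ⋈[a=d] R) → 1
  σ[a<=6]((T ⋈[a=d] R)) → 1

== RESULT ==
a | h | x | d
3 | 1 | r | 3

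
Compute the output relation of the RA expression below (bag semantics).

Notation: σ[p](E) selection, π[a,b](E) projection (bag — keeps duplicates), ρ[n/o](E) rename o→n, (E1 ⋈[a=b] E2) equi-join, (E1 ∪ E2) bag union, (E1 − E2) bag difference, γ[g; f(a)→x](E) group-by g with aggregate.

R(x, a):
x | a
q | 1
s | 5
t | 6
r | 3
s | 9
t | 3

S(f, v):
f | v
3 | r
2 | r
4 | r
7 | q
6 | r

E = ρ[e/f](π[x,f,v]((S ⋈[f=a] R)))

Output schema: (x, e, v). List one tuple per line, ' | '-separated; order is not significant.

Subexpression sizes:
  S → 5
  R → 6
  (S ⋈[f=a] R) → 3
  π[x,f,v]((S ⋈[f=a] R)) → 3
  ρ[e/f](π[x,f,v]((S ⋈[f=a] R))) → 3

== RESULT ==
x | e | v
r | 3 | r
t | 3 | r
t | 6 | r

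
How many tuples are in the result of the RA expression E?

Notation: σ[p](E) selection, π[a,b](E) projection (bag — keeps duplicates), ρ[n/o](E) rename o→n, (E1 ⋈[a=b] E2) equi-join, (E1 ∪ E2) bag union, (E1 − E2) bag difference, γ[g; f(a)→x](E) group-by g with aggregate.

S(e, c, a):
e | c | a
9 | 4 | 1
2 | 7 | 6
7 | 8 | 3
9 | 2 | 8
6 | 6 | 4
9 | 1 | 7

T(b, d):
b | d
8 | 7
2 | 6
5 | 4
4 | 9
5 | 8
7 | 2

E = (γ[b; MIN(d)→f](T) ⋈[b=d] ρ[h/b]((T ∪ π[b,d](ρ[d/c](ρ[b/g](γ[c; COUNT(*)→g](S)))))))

Row counts bottom-up:
  T → 6
  γ[b; MIN(d)→f](T) → 5
  T → 6
  S → 6
  γ[c; COUNT(*)→g](S) → 6
  ρ[b/g](γ[c; COUNT(*)→g](S)) → 6
  ρ[d/c](ρ[b/g](γ[c; COUNT(*)→g](S))) → 6
  π[b,d](ρ[d/c](ρ[b/g](γ[c; COUNT(*)→g](S)))) → 6
  (T ∪ π[b,d](ρ[d/c](ρ[b/g](γ[c; COUNT(*)→g](S))))) → 12
  ρ[h/b]((T ∪ π[b,d](ρ[d/c](ρ[b/g](γ[c; COUNT(*)→g](S)))))) → 12
  (γ[b; MIN(d)→f](T) ⋈[b=d] ρ[h/b]((T ∪ π[b,d](ρ[d/c](ρ[b/g](γ[c; COUNT(*)→g](S))))))) → 8

|E| = 8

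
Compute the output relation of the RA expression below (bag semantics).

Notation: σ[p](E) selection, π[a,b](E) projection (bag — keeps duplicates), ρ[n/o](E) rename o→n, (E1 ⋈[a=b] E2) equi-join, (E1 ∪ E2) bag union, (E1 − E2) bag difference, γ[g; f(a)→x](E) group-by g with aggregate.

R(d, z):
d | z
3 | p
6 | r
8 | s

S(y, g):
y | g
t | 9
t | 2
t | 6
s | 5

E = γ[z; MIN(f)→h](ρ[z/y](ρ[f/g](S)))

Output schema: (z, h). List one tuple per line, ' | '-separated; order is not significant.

Subexpression sizes:
  S → 4
  ρ[f/g](S) → 4
  ρ[z/y](ρ[f/g](S)) → 4
  γ[z; MIN(f)→h](ρ[z/y](ρ[f/g](S))) → 2

== RESULT ==
z | h
s | 5
t | 2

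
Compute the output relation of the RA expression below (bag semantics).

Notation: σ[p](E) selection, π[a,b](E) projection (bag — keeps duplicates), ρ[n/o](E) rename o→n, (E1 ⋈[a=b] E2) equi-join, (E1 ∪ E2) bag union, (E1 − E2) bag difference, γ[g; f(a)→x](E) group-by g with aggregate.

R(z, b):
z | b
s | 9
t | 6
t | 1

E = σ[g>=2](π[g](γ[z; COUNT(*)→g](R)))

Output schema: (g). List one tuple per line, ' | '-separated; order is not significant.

Stepwise |·|:
  R → 3
  γ[z; COUNT(*)→g](R) → 2
  π[g](γ[z; COUNT(*)→g](R)) → 2
  σ[g>=2](π[g](γ[z; COUNT(*)→g](R))) → 1

== RESULT ==
g
2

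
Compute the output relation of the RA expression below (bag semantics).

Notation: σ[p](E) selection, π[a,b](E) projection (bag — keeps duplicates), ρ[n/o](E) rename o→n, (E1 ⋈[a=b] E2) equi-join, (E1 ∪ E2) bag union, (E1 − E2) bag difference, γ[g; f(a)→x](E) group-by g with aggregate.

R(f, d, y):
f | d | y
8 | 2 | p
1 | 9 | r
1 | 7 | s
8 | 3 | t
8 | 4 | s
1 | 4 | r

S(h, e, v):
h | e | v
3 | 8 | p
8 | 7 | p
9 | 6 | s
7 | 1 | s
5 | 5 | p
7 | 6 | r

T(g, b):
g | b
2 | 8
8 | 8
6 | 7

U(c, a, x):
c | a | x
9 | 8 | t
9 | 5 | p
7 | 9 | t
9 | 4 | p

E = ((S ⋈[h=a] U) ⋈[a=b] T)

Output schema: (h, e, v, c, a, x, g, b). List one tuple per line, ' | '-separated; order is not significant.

Stepwise |·|:
  S → 6
  U → 4
  (S ⋈[h=a] U) → 3
  T → 3
  ((S ⋈[h=a] U) ⋈[a=b] T) → 2

== RESULT ==
h | e | v | c | a | x | g | b
8 | 7 | p | 9 | 8 | t | 2 | 8
8 | 7 | p | 9 | 8 | t | 8 | 8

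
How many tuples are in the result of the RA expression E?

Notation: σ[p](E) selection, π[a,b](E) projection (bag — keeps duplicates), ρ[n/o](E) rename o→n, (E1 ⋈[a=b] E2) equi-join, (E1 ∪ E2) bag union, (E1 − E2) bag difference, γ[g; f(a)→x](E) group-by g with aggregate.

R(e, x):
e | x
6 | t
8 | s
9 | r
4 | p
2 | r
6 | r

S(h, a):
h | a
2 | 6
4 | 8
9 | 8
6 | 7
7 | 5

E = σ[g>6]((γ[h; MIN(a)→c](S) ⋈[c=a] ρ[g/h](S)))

Stepwise |·|:
  S → 5
  γ[h; MIN(a)→c](S) → 5
  S → 5
  ρ[g/h](S) → 5
  (γ[h; MIN(a)→c](S) ⋈[c=a] ρ[g/h](S)) → 7
  σ[g>6]((γ[h; MIN(a)→c](S) ⋈[c=a] ρ[g/h](S))) → 3

|E| = 3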